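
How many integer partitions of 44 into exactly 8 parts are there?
p(44, 8 parts) = 5812

Partitions of n into exactly k parts are in bijection with partitions of n − k into at most k parts (subtract 1 from each part). So p(44, exactly 8) = p(36, parts ≤ 8). Computing via the recurrence p(m, j) = p(m, j−1) + p(m−j, j) gives 5812.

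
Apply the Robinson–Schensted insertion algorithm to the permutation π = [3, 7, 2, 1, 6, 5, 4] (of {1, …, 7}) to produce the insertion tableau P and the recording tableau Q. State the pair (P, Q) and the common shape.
P = [1, 4] / [2, 5] / [3, 6] / [7];  Q = [1, 2] / [3, 5] / [4, 6] / [7];  common shape = (2, 2, 2, 1)

Row-insert the values π_1, π_2, … into P one at a time, bumping the leftmost entry strictly greater than the inserted value down to the next row. The recording tableau Q records, in position (i, j), the step at which that cell was added to P.
  Insert 3 (step 1): P = [3];  Q = [1]
  Insert 7 (step 2): P = [3, 7];  Q = [1, 2]
  Insert 2 (step 3): P = [2, 7] / [3];  Q = [1, 2] / [3]
  Insert 1 (step 4): P = [1, 7] / [2] / [3];  Q = [1, 2] / [3] / [4]
  Insert 6 (step 5): P = [1, 6] / [2, 7] / [3];  Q = [1, 2] / [3, 5] / [4]
  Insert 5 (step 6): P = [1, 5] / [2, 6] / [3, 7];  Q = [1, 2] / [3, 5] / [4, 6]
  Insert 4 (step 7): P = [1, 4] / [2, 5] / [3, 6] / [7];  Q = [1, 2] / [3, 5] / [4, 6] / [7]
Final shape: (2, 2, 2, 1).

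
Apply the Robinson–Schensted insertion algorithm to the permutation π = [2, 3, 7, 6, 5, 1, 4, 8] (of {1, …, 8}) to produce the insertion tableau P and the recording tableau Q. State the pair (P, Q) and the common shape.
P = [1, 3, 4, 8] / [2, 5] / [6] / [7];  Q = [1, 2, 3, 8] / [4, 7] / [5] / [6];  common shape = (4, 2, 1, 1)

Row-insert the values π_1, π_2, … into P one at a time, bumping the leftmost entry strictly greater than the inserted value down to the next row. The recording tableau Q records, in position (i, j), the step at which that cell was added to P.
  Insert 2 (step 1): P = [2];  Q = [1]
  Insert 3 (step 2): P = [2, 3];  Q = [1, 2]
  Insert 7 (step 3): P = [2, 3, 7];  Q = [1, 2, 3]
  Insert 6 (step 4): P = [2, 3, 6] / [7];  Q = [1, 2, 3] / [4]
  Insert 5 (step 5): P = [2, 3, 5] / [6] / [7];  Q = [1, 2, 3] / [4] / [5]
  Insert 1 (step 6): P = [1, 3, 5] / [2] / [6] / [7];  Q = [1, 2, 3] / [4] / [5] / [6]
  Insert 4 (step 7): P = [1, 3, 4] / [2, 5] / [6] / [7];  Q = [1, 2, 3] / [4, 7] / [5] / [6]
  Insert 8 (step 8): P = [1, 3, 4, 8] / [2, 5] / [6] / [7];  Q = [1, 2, 3, 8] / [4, 7] / [5] / [6]
Final shape: (4, 2, 1, 1).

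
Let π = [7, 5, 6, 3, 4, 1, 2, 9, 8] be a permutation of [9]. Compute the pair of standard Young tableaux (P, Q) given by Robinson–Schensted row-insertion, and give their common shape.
P = [1, 2, 8] / [3, 4, 9] / [5, 6] / [7];  Q = [1, 3, 8] / [2, 5, 9] / [4, 7] / [6];  common shape = (3, 3, 2, 1)

Row-insert the values π_1, π_2, … into P one at a time, bumping the leftmost entry strictly greater than the inserted value down to the next row. The recording tableau Q records, in position (i, j), the step at which that cell was added to P.
  Insert 7 (step 1): P = [7];  Q = [1]
  Insert 5 (step 2): P = [5] / [7];  Q = [1] / [2]
  Insert 6 (step 3): P = [5, 6] / [7];  Q = [1, 3] / [2]
  Insert 3 (step 4): P = [3, 6] / [5] / [7];  Q = [1, 3] / [2] / [4]
  Insert 4 (step 5): P = [3, 4] / [5, 6] / [7];  Q = [1, 3] / [2, 5] / [4]
  Insert 1 (step 6): P = [1, 4] / [3, 6] / [5] / [7];  Q = [1, 3] / [2, 5] / [4] / [6]
  Insert 2 (step 7): P = [1, 2] / [3, 4] / [5, 6] / [7];  Q = [1, 3] / [2, 5] / [4, 7] / [6]
  Insert 9 (step 8): P = [1, 2, 9] / [3, 4] / [5, 6] / [7];  Q = [1, 3, 8] / [2, 5] / [4, 7] / [6]
  Insert 8 (step 9): P = [1, 2, 8] / [3, 4, 9] / [5, 6] / [7];  Q = [1, 3, 8] / [2, 5, 9] / [4, 7] / [6]
Final shape: (3, 3, 2, 1).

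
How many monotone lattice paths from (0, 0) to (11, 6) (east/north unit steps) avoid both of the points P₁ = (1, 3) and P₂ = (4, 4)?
Number of paths = 9288

Inclusion–exclusion. Total paths: C(17, 11) = 12376. Through P₁: C(4, 1)·C(13, 10) = 1144. Through P₂: C(8, 4)·C(9, 7) = 2520. Since P₁ is strictly southwest of P₂, a monotone path through both must visit P₁ then P₂; paths through both = C(4, 1)·C(4, 3)·C(9, 7) = 576. Avoid both = 12376 − 1144 − 2520 + 576 = 9288.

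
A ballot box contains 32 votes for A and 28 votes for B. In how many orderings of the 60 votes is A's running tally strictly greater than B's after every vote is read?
Strict-lead orderings = 6914663035042301

Total orderings of the 60 votes with 32 for A: C(60, 32) = 103719945525634515. By the Bertrand ballot formula (Cycle Lemma / reflection principle), the number of orderings in which A is strictly ahead of B throughout is (p − q)/(p + q) · C(p + q, p) = (32 − 28)/(32 + 28) · 103719945525634515 = 6914663035042301.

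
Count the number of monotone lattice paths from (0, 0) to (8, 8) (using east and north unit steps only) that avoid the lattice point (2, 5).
Number of paths = 11106

Total paths from (0, 0) to (8, 8): C(16, 8) = 12870. Paths through (2, 5): (paths (0, 0) → (2, 5)) × (paths (2, 5) → (8, 8)) = C(7, 2) · C(9, 6) = 21 · 84 = 1764. Avoidance count = 12870 − 1764 = 11106.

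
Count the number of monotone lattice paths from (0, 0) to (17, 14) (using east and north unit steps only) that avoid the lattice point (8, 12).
Number of paths = 258254175

Total paths from (0, 0) to (17, 14): C(31, 17) = 265182525. Paths through (8, 12): (paths (0, 0) → (8, 12)) × (paths (8, 12) → (17, 14)) = C(20, 8) · C(11, 9) = 125970 · 55 = 6928350. Avoidance count = 265182525 − 6928350 = 258254175.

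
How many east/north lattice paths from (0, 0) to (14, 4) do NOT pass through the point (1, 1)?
Number of paths = 1940

Total paths from (0, 0) to (14, 4): C(18, 14) = 3060. Paths through (1, 1): (paths (0, 0) → (1, 1)) × (paths (1, 1) → (14, 4)) = C(2, 1) · C(16, 13) = 2 · 560 = 1120. Avoidance count = 3060 − 1120 = 1940.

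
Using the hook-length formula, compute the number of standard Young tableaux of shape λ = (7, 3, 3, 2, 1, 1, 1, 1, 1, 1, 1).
# SYT of shape (7, 3, 3, 2, 1, 1, 1, 1, 1, 1, 1) = 304304000

Hook-length formula: f^λ = n! / Π hook(c), product over all cells c of the Young diagram. For λ = (7, 3, 3, 2, 1, 1, 1, 1, 1, 1, 1), n = 22 boxes. Hook lengths by row (left-to-right, top-to-bottom): [17, 9, 7, 4, 3, 2, 1]; [12, 4, 2]; [11, 3, 1]; [9, 1]; [7]; [6]; [5]; [4]; [3]; [2]; [1]. Product of hooks = 3693677137920. So f^λ = 22! / 3693677137920 = 1124000727777607680000 / 3693677137920 = 304304000.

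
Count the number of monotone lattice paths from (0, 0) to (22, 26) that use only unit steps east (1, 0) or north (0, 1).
Number of paths = 27385657281648

A monotone lattice path from (0, 0) to (22, 26) consists of 22 east steps and 26 north steps in some order, so it is determined by which 22 of the 48 steps are east. The count is C(48, 22) = 27385657281648.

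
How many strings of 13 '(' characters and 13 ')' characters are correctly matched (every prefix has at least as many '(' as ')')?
C_13 = 742900

These balanced parentheses are counted by the Catalan number C_n = (1/(n + 1)) · C(2n, n). For n = 13: C_13 = (1/14) · C(26, 13) = 10400600/14 = 742900.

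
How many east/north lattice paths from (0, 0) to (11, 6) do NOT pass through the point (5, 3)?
Number of paths = 7672

Total paths from (0, 0) to (11, 6): C(17, 11) = 12376. Paths through (5, 3): (paths (0, 0) → (5, 3)) × (paths (5, 3) → (11, 6)) = C(8, 5) · C(9, 6) = 56 · 84 = 4704. Avoidance count = 12376 − 4704 = 7672.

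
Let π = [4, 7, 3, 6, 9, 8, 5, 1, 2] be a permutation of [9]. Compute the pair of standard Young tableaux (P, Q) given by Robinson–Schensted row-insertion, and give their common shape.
P = [1, 2, 8] / [3, 5, 9] / [4, 6] / [7];  Q = [1, 2, 5] / [3, 4, 6] / [7, 9] / [8];  common shape = (3, 3, 2, 1)

Row-insert the values π_1, π_2, … into P one at a time, bumping the leftmost entry strictly greater than the inserted value down to the next row. The recording tableau Q records, in position (i, j), the step at which that cell was added to P.
  Insert 4 (step 1): P = [4];  Q = [1]
  Insert 7 (step 2): P = [4, 7];  Q = [1, 2]
  Insert 3 (step 3): P = [3, 7] / [4];  Q = [1, 2] / [3]
  Insert 6 (step 4): P = [3, 6] / [4, 7];  Q = [1, 2] / [3, 4]
  Insert 9 (step 5): P = [3, 6, 9] / [4, 7];  Q = [1, 2, 5] / [3, 4]
  Insert 8 (step 6): P = [3, 6, 8] / [4, 7, 9];  Q = [1, 2, 5] / [3, 4, 6]
  Insert 5 (step 7): P = [3, 5, 8] / [4, 6, 9] / [7];  Q = [1, 2, 5] / [3, 4, 6] / [7]
  Insert 1 (step 8): P = [1, 5, 8] / [3, 6, 9] / [4] / [7];  Q = [1, 2, 5] / [3, 4, 6] / [7] / [8]
  Insert 2 (step 9): P = [1, 2, 8] / [3, 5, 9] / [4, 6] / [7];  Q = [1, 2, 5] / [3, 4, 6] / [7, 9] / [8]
Final shape: (3, 3, 2, 1).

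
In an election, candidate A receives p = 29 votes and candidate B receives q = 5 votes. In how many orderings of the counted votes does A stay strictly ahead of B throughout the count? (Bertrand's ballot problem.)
Strict-lead orderings = 196416

Total orderings of the 34 votes with 29 for A: C(34, 29) = 278256. By the Bertrand ballot formula (Cycle Lemma / reflection principle), the number of orderings in which A is strictly ahead of B throughout is (p − q)/(p + q) · C(p + q, p) = (29 − 5)/(29 + 5) · 278256 = 196416.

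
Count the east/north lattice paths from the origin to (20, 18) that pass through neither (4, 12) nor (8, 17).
Number of paths = 33431125635

Inclusion–exclusion. Total paths: C(38, 20) = 33578000610. Through P₁: C(16, 4)·C(22, 16) = 135795660. Through P₂: C(25, 8)·C(13, 12) = 14060475. Since P₁ is strictly southwest of P₂, a monotone path through both must visit P₁ then P₂; paths through both = C(16, 4)·C(9, 4)·C(13, 12) = 2981160. Avoid both = 33578000610 − 135795660 − 14060475 + 2981160 = 33431125635.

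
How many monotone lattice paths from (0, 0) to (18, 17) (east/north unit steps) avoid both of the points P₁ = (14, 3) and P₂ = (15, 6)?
Number of paths = 4516724834

Inclusion–exclusion. Total paths: C(35, 18) = 4537567650. Through P₁: C(17, 14)·C(18, 4) = 2080800. Through P₂: C(21, 15)·C(14, 3) = 19752096. Since P₁ is strictly southwest of P₂, a monotone path through both must visit P₁ then P₂; paths through both = C(17, 14)·C(4, 1)·C(14, 3) = 990080. Avoid both = 4537567650 − 2080800 − 19752096 + 990080 = 4516724834.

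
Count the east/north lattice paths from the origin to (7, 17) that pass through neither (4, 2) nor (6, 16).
Number of paths = 188238

Inclusion–exclusion. Total paths: C(24, 7) = 346104. Through P₁: C(6, 4)·C(18, 3) = 12240. Through P₂: C(22, 6)·C(2, 1) = 149226. Since P₁ is strictly southwest of P₂, a monotone path through both must visit P₁ then P₂; paths through both = C(6, 4)·C(16, 2)·C(2, 1) = 3600. Avoid both = 346104 − 12240 − 149226 + 3600 = 188238.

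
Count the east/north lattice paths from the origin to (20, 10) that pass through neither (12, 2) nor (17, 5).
Number of paths = 27684517

Inclusion–exclusion. Total paths: C(30, 20) = 30045015. Through P₁: C(14, 12)·C(16, 8) = 1171170. Through P₂: C(22, 17)·C(8, 3) = 1474704. Since P₁ is strictly southwest of P₂, a monotone path through both must visit P₁ then P₂; paths through both = C(14, 12)·C(8, 5)·C(8, 3) = 285376. Avoid both = 30045015 − 1171170 − 1474704 + 285376 = 27684517.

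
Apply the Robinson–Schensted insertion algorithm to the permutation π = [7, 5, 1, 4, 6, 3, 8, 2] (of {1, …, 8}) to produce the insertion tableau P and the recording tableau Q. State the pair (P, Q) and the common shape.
P = [1, 2, 6, 8] / [3] / [4] / [5] / [7];  Q = [1, 4, 5, 7] / [2] / [3] / [6] / [8];  common shape = (4, 1, 1, 1, 1)

Row-insert the values π_1, π_2, … into P one at a time, bumping the leftmost entry strictly greater than the inserted value down to the next row. The recording tableau Q records, in position (i, j), the step at which that cell was added to P.
  Insert 7 (step 1): P = [7];  Q = [1]
  Insert 5 (step 2): P = [5] / [7];  Q = [1] / [2]
  Insert 1 (step 3): P = [1] / [5] / [7];  Q = [1] / [2] / [3]
  Insert 4 (step 4): P = [1, 4] / [5] / [7];  Q = [1, 4] / [2] / [3]
  Insert 6 (step 5): P = [1, 4, 6] / [5] / [7];  Q = [1, 4, 5] / [2] / [3]
  Insert 3 (step 6): P = [1, 3, 6] / [4] / [5] / [7];  Q = [1, 4, 5] / [2] / [3] / [6]
  Insert 8 (step 7): P = [1, 3, 6, 8] / [4] / [5] / [7];  Q = [1, 4, 5, 7] / [2] / [3] / [6]
  Insert 2 (step 8): P = [1, 2, 6, 8] / [3] / [4] / [5] / [7];  Q = [1, 4, 5, 7] / [2] / [3] / [6] / [8]
Final shape: (4, 1, 1, 1, 1).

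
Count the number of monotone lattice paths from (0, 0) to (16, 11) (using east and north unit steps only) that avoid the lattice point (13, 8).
Number of paths = 8968095

Total paths from (0, 0) to (16, 11): C(27, 16) = 13037895. Paths through (13, 8): (paths (0, 0) → (13, 8)) × (paths (13, 8) → (16, 11)) = C(21, 13) · C(6, 3) = 203490 · 20 = 4069800. Avoidance count = 13037895 − 4069800 = 8968095.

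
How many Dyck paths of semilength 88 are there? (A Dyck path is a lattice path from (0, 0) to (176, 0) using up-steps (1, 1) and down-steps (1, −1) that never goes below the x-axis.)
C_88 = 64633260585762914370496637486146181462681535261000

These Dyck paths are counted by the Catalan number C_n = (1/(n + 1)) · C(2n, n). For n = 88: C_88 = (1/89) · C(176, 88) = 5752360192132899378974200736267010150178656638229000/89 = 64633260585762914370496637486146181462681535261000.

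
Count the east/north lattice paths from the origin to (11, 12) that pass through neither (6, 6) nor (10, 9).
Number of paths = 685038

Inclusion–exclusion. Total paths: C(23, 11) = 1352078. Through P₁: C(12, 6)·C(11, 5) = 426888. Through P₂: C(19, 10)·C(4, 1) = 369512. Since P₁ is strictly southwest of P₂, a monotone path through both must visit P₁ then P₂; paths through both = C(12, 6)·C(7, 4)·C(4, 1) = 129360. Avoid both = 1352078 − 426888 − 369512 + 129360 = 685038.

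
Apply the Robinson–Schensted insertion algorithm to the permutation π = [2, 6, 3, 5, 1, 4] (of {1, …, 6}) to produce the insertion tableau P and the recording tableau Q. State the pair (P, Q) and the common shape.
P = [1, 3, 4] / [2, 5] / [6];  Q = [1, 2, 4] / [3, 6] / [5];  common shape = (3, 2, 1)

Row-insert the values π_1, π_2, … into P one at a time, bumping the leftmost entry strictly greater than the inserted value down to the next row. The recording tableau Q records, in position (i, j), the step at which that cell was added to P.
  Insert 2 (step 1): P = [2];  Q = [1]
  Insert 6 (step 2): P = [2, 6];  Q = [1, 2]
  Insert 3 (step 3): P = [2, 3] / [6];  Q = [1, 2] / [3]
  Insert 5 (step 4): P = [2, 3, 5] / [6];  Q = [1, 2, 4] / [3]
  Insert 1 (step 5): P = [1, 3, 5] / [2] / [6];  Q = [1, 2, 4] / [3] / [5]
  Insert 4 (step 6): P = [1, 3, 4] / [2, 5] / [6];  Q = [1, 2, 4] / [3, 6] / [5]
Final shape: (3, 2, 1).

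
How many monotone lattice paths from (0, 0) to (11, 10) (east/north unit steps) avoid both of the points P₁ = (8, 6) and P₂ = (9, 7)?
Number of paths = 193271

Inclusion–exclusion. Total paths: C(21, 11) = 352716. Through P₁: C(14, 8)·C(7, 3) = 105105. Through P₂: C(16, 9)·C(5, 2) = 114400. Since P₁ is strictly southwest of P₂, a monotone path through both must visit P₁ then P₂; paths through both = C(14, 8)·C(2, 1)·C(5, 2) = 60060. Avoid both = 352716 − 105105 − 114400 + 60060 = 193271.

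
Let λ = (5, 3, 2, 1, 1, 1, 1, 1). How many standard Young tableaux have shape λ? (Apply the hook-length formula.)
# SYT of shape (5, 3, 2, 1, 1, 1, 1, 1) = 100100

Hook-length formula: f^λ = n! / Π hook(c), product over all cells c of the Young diagram. For λ = (5, 3, 2, 1, 1, 1, 1, 1), n = 15 boxes. Hook lengths by row (left-to-right, top-to-bottom): [12, 6, 4, 2, 1]; [9, 3, 1]; [7, 1]; [5]; [4]; [3]; [2]; [1]. Product of hooks = 13063680. So f^λ = 15! / 13063680 = 1307674368000 / 13063680 = 100100.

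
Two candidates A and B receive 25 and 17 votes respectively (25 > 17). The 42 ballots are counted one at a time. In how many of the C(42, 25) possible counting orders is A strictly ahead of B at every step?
Strict-lead orderings = 48507033744

Total orderings of the 42 votes with 25 for A: C(42, 25) = 254661927156. By the Bertrand ballot formula (Cycle Lemma / reflection principle), the number of orderings in which A is strictly ahead of B throughout is (p − q)/(p + q) · C(p + q, p) = (25 − 17)/(25 + 17) · 254661927156 = 48507033744.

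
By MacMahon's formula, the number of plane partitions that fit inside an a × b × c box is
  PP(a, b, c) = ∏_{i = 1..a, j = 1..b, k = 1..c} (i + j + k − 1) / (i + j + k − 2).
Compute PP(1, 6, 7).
PP(1, 6, 7) = 1716

Evaluate the triple product over i = 1..1, j = 1..6, k = 1..7. The factors are (2/1) · (3/2) · (4/3) · (5/4) · (6/5) · (7/6) · (8/7) · (3/2) · … (42 factors total). The numerators and denominators telescope so the product is an integer; carrying out the multiplication exactly gives PP(1, 6, 7) = 1716.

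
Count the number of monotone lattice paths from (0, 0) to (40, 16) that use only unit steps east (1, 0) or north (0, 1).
Number of paths = 41648951840265

A monotone lattice path from (0, 0) to (40, 16) consists of 40 east steps and 16 north steps in some order, so it is determined by which 40 of the 56 steps are east. The count is C(56, 40) = 41648951840265.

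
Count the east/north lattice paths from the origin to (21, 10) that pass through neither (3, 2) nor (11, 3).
Number of paths = 23400663

Inclusion–exclusion. Total paths: C(31, 21) = 44352165. Through P₁: C(5, 3)·C(26, 18) = 15622750. Through P₂: C(14, 11)·C(17, 10) = 7079072. Since P₁ is strictly southwest of P₂, a monotone path through both must visit P₁ then P₂; paths through both = C(5, 3)·C(9, 8)·C(17, 10) = 1750320. Avoid both = 44352165 − 15622750 − 7079072 + 1750320 = 23400663.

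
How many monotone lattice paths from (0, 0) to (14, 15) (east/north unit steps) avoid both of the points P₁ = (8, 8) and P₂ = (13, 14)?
Number of paths = 27249120

Inclusion–exclusion. Total paths: C(29, 14) = 77558760. Through P₁: C(16, 8)·C(13, 6) = 22084920. Through P₂: C(27, 13)·C(2, 1) = 40116600. Since P₁ is strictly southwest of P₂, a monotone path through both must visit P₁ then P₂; paths through both = C(16, 8)·C(11, 5)·C(2, 1) = 11891880. Avoid both = 77558760 − 22084920 − 40116600 + 11891880 = 27249120.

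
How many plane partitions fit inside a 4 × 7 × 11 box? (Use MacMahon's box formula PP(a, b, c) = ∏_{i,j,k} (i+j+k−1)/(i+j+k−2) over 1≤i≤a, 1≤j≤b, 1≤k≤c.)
PP(4, 7, 11) = 418241323113120

Evaluate the triple product over i = 1..4, j = 1..7, k = 1..11. The factors are (2/1) · (3/2) · (4/3) · (5/4) · (6/5) · (7/6) · (8/7) · (9/8) · … (308 factors total). The numerators and denominators telescope so the product is an integer; carrying out the multiplication exactly gives PP(4, 7, 11) = 418241323113120.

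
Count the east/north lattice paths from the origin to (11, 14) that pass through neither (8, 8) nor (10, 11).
Number of paths = 2480256

Inclusion–exclusion. Total paths: C(25, 11) = 4457400. Through P₁: C(16, 8)·C(9, 3) = 1081080. Through P₂: C(21, 10)·C(4, 1) = 1410864. Since P₁ is strictly southwest of P₂, a monotone path through both must visit P₁ then P₂; paths through both = C(16, 8)·C(5, 2)·C(4, 1) = 514800. Avoid both = 4457400 − 1081080 − 1410864 + 514800 = 2480256.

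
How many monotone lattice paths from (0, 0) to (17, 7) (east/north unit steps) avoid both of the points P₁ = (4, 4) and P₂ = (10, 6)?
Number of paths = 258520

Inclusion–exclusion. Total paths: C(24, 17) = 346104. Through P₁: C(8, 4)·C(16, 13) = 39200. Through P₂: C(16, 10)·C(8, 7) = 64064. Since P₁ is strictly southwest of P₂, a monotone path through both must visit P₁ then P₂; paths through both = C(8, 4)·C(8, 6)·C(8, 7) = 15680. Avoid both = 346104 − 39200 − 64064 + 15680 = 258520.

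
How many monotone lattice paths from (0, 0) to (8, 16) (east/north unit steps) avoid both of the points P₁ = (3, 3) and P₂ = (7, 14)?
Number of paths = 297171

Inclusion–exclusion. Total paths: C(24, 8) = 735471. Through P₁: C(6, 3)·C(18, 5) = 171360. Through P₂: C(21, 7)·C(3, 1) = 348840. Since P₁ is strictly southwest of P₂, a monotone path through both must visit P₁ then P₂; paths through both = C(6, 3)·C(15, 4)·C(3, 1) = 81900. Avoid both = 735471 − 171360 − 348840 + 81900 = 297171.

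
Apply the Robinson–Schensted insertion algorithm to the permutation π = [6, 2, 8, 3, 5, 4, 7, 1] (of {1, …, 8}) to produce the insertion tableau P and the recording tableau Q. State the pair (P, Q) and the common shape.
P = [1, 3, 4, 7] / [2, 8] / [5] / [6];  Q = [1, 3, 5, 7] / [2, 4] / [6] / [8];  common shape = (4, 2, 1, 1)

Row-insert the values π_1, π_2, … into P one at a time, bumping the leftmost entry strictly greater than the inserted value down to the next row. The recording tableau Q records, in position (i, j), the step at which that cell was added to P.
  Insert 6 (step 1): P = [6];  Q = [1]
  Insert 2 (step 2): P = [2] / [6];  Q = [1] / [2]
  Insert 8 (step 3): P = [2, 8] / [6];  Q = [1, 3] / [2]
  Insert 3 (step 4): P = [2, 3] / [6, 8];  Q = [1, 3] / [2, 4]
  Insert 5 (step 5): P = [2, 3, 5] / [6, 8];  Q = [1, 3, 5] / [2, 4]
  Insert 4 (step 6): P = [2, 3, 4] / [5, 8] / [6];  Q = [1, 3, 5] / [2, 4] / [6]
  Insert 7 (step 7): P = [2, 3, 4, 7] / [5, 8] / [6];  Q = [1, 3, 5, 7] / [2, 4] / [6]
  Insert 1 (step 8): P = [1, 3, 4, 7] / [2, 8] / [5] / [6];  Q = [1, 3, 5, 7] / [2, 4] / [6] / [8]
Final shape: (4, 2, 1, 1).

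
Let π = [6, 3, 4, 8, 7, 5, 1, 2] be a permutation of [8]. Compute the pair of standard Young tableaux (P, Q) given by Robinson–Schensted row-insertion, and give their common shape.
P = [1, 2, 5] / [3, 4] / [6, 7] / [8];  Q = [1, 3, 4] / [2, 5] / [6, 8] / [7];  common shape = (3, 2, 2, 1)

Row-insert the values π_1, π_2, … into P one at a time, bumping the leftmost entry strictly greater than the inserted value down to the next row. The recording tableau Q records, in position (i, j), the step at which that cell was added to P.
  Insert 6 (step 1): P = [6];  Q = [1]
  Insert 3 (step 2): P = [3] / [6];  Q = [1] / [2]
  Insert 4 (step 3): P = [3, 4] / [6];  Q = [1, 3] / [2]
  Insert 8 (step 4): P = [3, 4, 8] / [6];  Q = [1, 3, 4] / [2]
  Insert 7 (step 5): P = [3, 4, 7] / [6, 8];  Q = [1, 3, 4] / [2, 5]
  Insert 5 (step 6): P = [3, 4, 5] / [6, 7] / [8];  Q = [1, 3, 4] / [2, 5] / [6]
  Insert 1 (step 7): P = [1, 4, 5] / [3, 7] / [6] / [8];  Q = [1, 3, 4] / [2, 5] / [6] / [7]
  Insert 2 (step 8): P = [1, 2, 5] / [3, 4] / [6, 7] / [8];  Q = [1, 3, 4] / [2, 5] / [6, 8] / [7]
Final shape: (3, 2, 2, 1).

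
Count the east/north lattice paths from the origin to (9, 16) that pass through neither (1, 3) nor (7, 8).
Number of paths = 1022600

Inclusion–exclusion. Total paths: C(25, 9) = 2042975. Through P₁: C(4, 1)·C(21, 8) = 813960. Through P₂: C(15, 7)·C(10, 2) = 289575. Since P₁ is strictly southwest of P₂, a monotone path through both must visit P₁ then P₂; paths through both = C(4, 1)·C(11, 6)·C(10, 2) = 83160. Avoid both = 2042975 − 813960 − 289575 + 83160 = 1022600.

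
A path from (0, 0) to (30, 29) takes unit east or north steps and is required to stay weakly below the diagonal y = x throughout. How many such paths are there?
Number of paths = 3814986502092304

By the reflection principle (André's argument), the number of monotone paths to (30, 29) with n ≤ m that never go above y = x is C(59, 30) − C(59, 31) = 59132290782430712 − 55317304280338408 = 3814986502092304.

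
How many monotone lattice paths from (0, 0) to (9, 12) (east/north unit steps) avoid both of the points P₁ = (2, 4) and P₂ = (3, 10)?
Number of paths = 192337

Inclusion–exclusion. Total paths: C(21, 9) = 293930. Through P₁: C(6, 2)·C(15, 7) = 96525. Through P₂: C(13, 3)·C(8, 6) = 8008. Since P₁ is strictly southwest of P₂, a monotone path through both must visit P₁ then P₂; paths through both = C(6, 2)·C(7, 1)·C(8, 6) = 2940. Avoid both = 293930 − 96525 − 8008 + 2940 = 192337.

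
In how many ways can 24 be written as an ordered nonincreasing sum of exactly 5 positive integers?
p(24, 5 parts) = 164

Partitions of n into exactly k parts are in bijection with partitions of n − k into at most k parts (subtract 1 from each part). So p(24, exactly 5) = p(19, parts ≤ 5). Computing via the recurrence p(m, j) = p(m, j−1) + p(m−j, j) gives 164.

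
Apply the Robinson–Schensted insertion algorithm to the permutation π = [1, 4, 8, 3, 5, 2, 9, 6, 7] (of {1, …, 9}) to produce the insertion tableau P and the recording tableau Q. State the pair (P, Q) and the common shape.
P = [1, 2, 5, 6, 7] / [3, 8, 9] / [4];  Q = [1, 2, 3, 7, 9] / [4, 5, 8] / [6];  common shape = (5, 3, 1)

Row-insert the values π_1, π_2, … into P one at a time, bumping the leftmost entry strictly greater than the inserted value down to the next row. The recording tableau Q records, in position (i, j), the step at which that cell was added to P.
  Insert 1 (step 1): P = [1];  Q = [1]
  Insert 4 (step 2): P = [1, 4];  Q = [1, 2]
  Insert 8 (step 3): P = [1, 4, 8];  Q = [1, 2, 3]
  Insert 3 (step 4): P = [1, 3, 8] / [4];  Q = [1, 2, 3] / [4]
  Insert 5 (step 5): P = [1, 3, 5] / [4, 8];  Q = [1, 2, 3] / [4, 5]
  Insert 2 (step 6): P = [1, 2, 5] / [3, 8] / [4];  Q = [1, 2, 3] / [4, 5] / [6]
  Insert 9 (step 7): P = [1, 2, 5, 9] / [3, 8] / [4];  Q = [1, 2, 3, 7] / [4, 5] / [6]
  Insert 6 (step 8): P = [1, 2, 5, 6] / [3, 8, 9] / [4];  Q = [1, 2, 3, 7] / [4, 5, 8] / [6]
  Insert 7 (step 9): P = [1, 2, 5, 6, 7] / [3, 8, 9] / [4];  Q = [1, 2, 3, 7, 9] / [4, 5, 8] / [6]
Final shape: (5, 3, 1).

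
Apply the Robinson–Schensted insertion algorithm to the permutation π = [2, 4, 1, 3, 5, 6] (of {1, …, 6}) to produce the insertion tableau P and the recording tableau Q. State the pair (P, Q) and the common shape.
P = [1, 3, 5, 6] / [2, 4];  Q = [1, 2, 5, 6] / [3, 4];  common shape = (4, 2)

Row-insert the values π_1, π_2, … into P one at a time, bumping the leftmost entry strictly greater than the inserted value down to the next row. The recording tableau Q records, in position (i, j), the step at which that cell was added to P.
  Insert 2 (step 1): P = [2];  Q = [1]
  Insert 4 (step 2): P = [2, 4];  Q = [1, 2]
  Insert 1 (step 3): P = [1, 4] / [2];  Q = [1, 2] / [3]
  Insert 3 (step 4): P = [1, 3] / [2, 4];  Q = [1, 2] / [3, 4]
  Insert 5 (step 5): P = [1, 3, 5] / [2, 4];  Q = [1, 2, 5] / [3, 4]
  Insert 6 (step 6): P = [1, 3, 5, 6] / [2, 4];  Q = [1, 2, 5, 6] / [3, 4]
Final shape: (4, 2).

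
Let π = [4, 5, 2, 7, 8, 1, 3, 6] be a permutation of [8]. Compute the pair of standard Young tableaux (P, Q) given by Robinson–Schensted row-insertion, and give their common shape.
P = [1, 3, 6, 8] / [2, 5, 7] / [4];  Q = [1, 2, 4, 5] / [3, 7, 8] / [6];  common shape = (4, 3, 1)

Row-insert the values π_1, π_2, … into P one at a time, bumping the leftmost entry strictly greater than the inserted value down to the next row. The recording tableau Q records, in position (i, j), the step at which that cell was added to P.
  Insert 4 (step 1): P = [4];  Q = [1]
  Insert 5 (step 2): P = [4, 5];  Q = [1, 2]
  Insert 2 (step 3): P = [2, 5] / [4];  Q = [1, 2] / [3]
  Insert 7 (step 4): P = [2, 5, 7] / [4];  Q = [1, 2, 4] / [3]
  Insert 8 (step 5): P = [2, 5, 7, 8] / [4];  Q = [1, 2, 4, 5] / [3]
  Insert 1 (step 6): P = [1, 5, 7, 8] / [2] / [4];  Q = [1, 2, 4, 5] / [3] / [6]
  Insert 3 (step 7): P = [1, 3, 7, 8] / [2, 5] / [4];  Q = [1, 2, 4, 5] / [3, 7] / [6]
  Insert 6 (step 8): P = [1, 3, 6, 8] / [2, 5, 7] / [4];  Q = [1, 2, 4, 5] / [3, 7, 8] / [6]
Final shape: (4, 3, 1).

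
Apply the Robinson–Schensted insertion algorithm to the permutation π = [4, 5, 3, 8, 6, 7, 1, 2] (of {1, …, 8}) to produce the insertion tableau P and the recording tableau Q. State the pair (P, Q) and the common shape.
P = [1, 2, 6, 7] / [3, 5] / [4, 8];  Q = [1, 2, 4, 6] / [3, 5] / [7, 8];  common shape = (4, 2, 2)

Row-insert the values π_1, π_2, … into P one at a time, bumping the leftmost entry strictly greater than the inserted value down to the next row. The recording tableau Q records, in position (i, j), the step at which that cell was added to P.
  Insert 4 (step 1): P = [4];  Q = [1]
  Insert 5 (step 2): P = [4, 5];  Q = [1, 2]
  Insert 3 (step 3): P = [3, 5] / [4];  Q = [1, 2] / [3]
  Insert 8 (step 4): P = [3, 5, 8] / [4];  Q = [1, 2, 4] / [3]
  Insert 6 (step 5): P = [3, 5, 6] / [4, 8];  Q = [1, 2, 4] / [3, 5]
  Insert 7 (step 6): P = [3, 5, 6, 7] / [4, 8];  Q = [1, 2, 4, 6] / [3, 5]
  Insert 1 (step 7): P = [1, 5, 6, 7] / [3, 8] / [4];  Q = [1, 2, 4, 6] / [3, 5] / [7]
  Insert 2 (step 8): P = [1, 2, 6, 7] / [3, 5] / [4, 8];  Q = [1, 2, 4, 6] / [3, 5] / [7, 8]
Final shape: (4, 2, 2).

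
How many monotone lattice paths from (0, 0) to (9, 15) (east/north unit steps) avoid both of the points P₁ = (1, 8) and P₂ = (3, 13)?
Number of paths = 1239201

Inclusion–exclusion. Total paths: C(24, 9) = 1307504. Through P₁: C(9, 1)·C(15, 8) = 57915. Through P₂: C(16, 3)·C(8, 6) = 15680. Since P₁ is strictly southwest of P₂, a monotone path through both must visit P₁ then P₂; paths through both = C(9, 1)·C(7, 2)·C(8, 6) = 5292. Avoid both = 1307504 − 57915 − 15680 + 5292 = 1239201.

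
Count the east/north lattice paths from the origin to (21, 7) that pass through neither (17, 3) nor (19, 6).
Number of paths = 607140

Inclusion–exclusion. Total paths: C(28, 21) = 1184040. Through P₁: C(20, 17)·C(8, 4) = 79800. Through P₂: C(25, 19)·C(3, 2) = 531300. Since P₁ is strictly southwest of P₂, a monotone path through both must visit P₁ then P₂; paths through both = C(20, 17)·C(5, 2)·C(3, 2) = 34200. Avoid both = 1184040 − 79800 − 531300 + 34200 = 607140.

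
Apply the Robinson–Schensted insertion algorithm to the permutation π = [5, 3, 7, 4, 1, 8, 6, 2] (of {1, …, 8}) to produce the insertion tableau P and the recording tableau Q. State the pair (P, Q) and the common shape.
P = [1, 2, 6] / [3, 4, 8] / [5, 7];  Q = [1, 3, 6] / [2, 4, 7] / [5, 8];  common shape = (3, 3, 2)

Row-insert the values π_1, π_2, … into P one at a time, bumping the leftmost entry strictly greater than the inserted value down to the next row. The recording tableau Q records, in position (i, j), the step at which that cell was added to P.
  Insert 5 (step 1): P = [5];  Q = [1]
  Insert 3 (step 2): P = [3] / [5];  Q = [1] / [2]
  Insert 7 (step 3): P = [3, 7] / [5];  Q = [1, 3] / [2]
  Insert 4 (step 4): P = [3, 4] / [5, 7];  Q = [1, 3] / [2, 4]
  Insert 1 (step 5): P = [1, 4] / [3, 7] / [5];  Q = [1, 3] / [2, 4] / [5]
  Insert 8 (step 6): P = [1, 4, 8] / [3, 7] / [5];  Q = [1, 3, 6] / [2, 4] / [5]
  Insert 6 (step 7): P = [1, 4, 6] / [3, 7, 8] / [5];  Q = [1, 3, 6] / [2, 4, 7] / [5]
  Insert 2 (step 8): P = [1, 2, 6] / [3, 4, 8] / [5, 7];  Q = [1, 3, 6] / [2, 4, 7] / [5, 8]
Final shape: (3, 3, 2).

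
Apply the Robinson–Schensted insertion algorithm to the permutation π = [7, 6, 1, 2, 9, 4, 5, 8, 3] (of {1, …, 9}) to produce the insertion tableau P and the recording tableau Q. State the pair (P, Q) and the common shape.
P = [1, 2, 3, 5, 8] / [4, 9] / [6] / [7];  Q = [1, 4, 5, 7, 8] / [2, 6] / [3] / [9];  common shape = (5, 2, 1, 1)

Row-insert the values π_1, π_2, … into P one at a time, bumping the leftmost entry strictly greater than the inserted value down to the next row. The recording tableau Q records, in position (i, j), the step at which that cell was added to P.
  Insert 7 (step 1): P = [7];  Q = [1]
  Insert 6 (step 2): P = [6] / [7];  Q = [1] / [2]
  Insert 1 (step 3): P = [1] / [6] / [7];  Q = [1] / [2] / [3]
  Insert 2 (step 4): P = [1, 2] / [6] / [7];  Q = [1, 4] / [2] / [3]
  Insert 9 (step 5): P = [1, 2, 9] / [6] / [7];  Q = [1, 4, 5] / [2] / [3]
  Insert 4 (step 6): P = [1, 2, 4] / [6, 9] / [7];  Q = [1, 4, 5] / [2, 6] / [3]
  Insert 5 (step 7): P = [1, 2, 4, 5] / [6, 9] / [7];  Q = [1, 4, 5, 7] / [2, 6] / [3]
  Insert 8 (step 8): P = [1, 2, 4, 5, 8] / [6, 9] / [7];  Q = [1, 4, 5, 7, 8] / [2, 6] / [3]
  Insert 3 (step 9): P = [1, 2, 3, 5, 8] / [4, 9] / [6] / [7];  Q = [1, 4, 5, 7, 8] / [2, 6] / [3] / [9]
Final shape: (5, 2, 1, 1).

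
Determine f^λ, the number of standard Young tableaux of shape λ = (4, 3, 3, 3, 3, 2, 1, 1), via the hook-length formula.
# SYT of shape (4, 3, 3, 3, 3, 2, 1, 1) = 22044750

Hook-length formula: f^λ = n! / Π hook(c), product over all cells c of the Young diagram. For λ = (4, 3, 3, 3, 3, 2, 1, 1), n = 20 boxes. Hook lengths by row (left-to-right, top-to-bottom): [11, 8, 6, 1]; [9, 6, 4]; [8, 5, 3]; [7, 4, 2]; [6, 3, 1]; [4, 1]; [2]; [1]. Product of hooks = 110361968640. So f^λ = 20! / 110361968640 = 2432902008176640000 / 110361968640 = 22044750.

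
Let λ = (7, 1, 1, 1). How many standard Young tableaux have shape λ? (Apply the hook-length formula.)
# SYT of shape (7, 1, 1, 1) = 84

Hook-length formula: f^λ = n! / Π hook(c), product over all cells c of the Young diagram. For λ = (7, 1, 1, 1), n = 10 boxes. Hook lengths by row (left-to-right, top-to-bottom): [10, 6, 5, 4, 3, 2, 1]; [3]; [2]; [1]. Product of hooks = 43200. So f^λ = 10! / 43200 = 3628800 / 43200 = 84.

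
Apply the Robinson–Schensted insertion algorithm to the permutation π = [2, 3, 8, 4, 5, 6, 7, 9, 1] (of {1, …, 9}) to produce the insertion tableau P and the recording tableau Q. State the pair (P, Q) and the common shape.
P = [1, 3, 4, 5, 6, 7, 9] / [2] / [8];  Q = [1, 2, 3, 5, 6, 7, 8] / [4] / [9];  common shape = (7, 1, 1)

Row-insert the values π_1, π_2, … into P one at a time, bumping the leftmost entry strictly greater than the inserted value down to the next row. The recording tableau Q records, in position (i, j), the step at which that cell was added to P.
  Insert 2 (step 1): P = [2];  Q = [1]
  Insert 3 (step 2): P = [2, 3];  Q = [1, 2]
  Insert 8 (step 3): P = [2, 3, 8];  Q = [1, 2, 3]
  Insert 4 (step 4): P = [2, 3, 4] / [8];  Q = [1, 2, 3] / [4]
  Insert 5 (step 5): P = [2, 3, 4, 5] / [8];  Q = [1, 2, 3, 5] / [4]
  Insert 6 (step 6): P = [2, 3, 4, 5, 6] / [8];  Q = [1, 2, 3, 5, 6] / [4]
  Insert 7 (step 7): P = [2, 3, 4, 5, 6, 7] / [8];  Q = [1, 2, 3, 5, 6, 7] / [4]
  Insert 9 (step 8): P = [2, 3, 4, 5, 6, 7, 9] / [8];  Q = [1, 2, 3, 5, 6, 7, 8] / [4]
  Insert 1 (step 9): P = [1, 3, 4, 5, 6, 7, 9] / [2] / [8];  Q = [1, 2, 3, 5, 6, 7, 8] / [4] / [9]
Final shape: (7, 1, 1).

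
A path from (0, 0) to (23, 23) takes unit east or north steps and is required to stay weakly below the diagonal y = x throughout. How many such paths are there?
Number of paths = 343059613650

By the reflection principle (André's argument), the number of monotone paths to (23, 23) with n ≤ m that never go above y = x is C(46, 23) − C(46, 24) = 8233430727600 − 7890371113950 = 343059613650.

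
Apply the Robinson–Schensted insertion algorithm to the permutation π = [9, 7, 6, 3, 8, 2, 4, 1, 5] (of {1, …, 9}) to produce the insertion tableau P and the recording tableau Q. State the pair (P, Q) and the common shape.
P = [1, 4, 5] / [2, 8] / [3] / [6] / [7] / [9];  Q = [1, 5, 9] / [2, 7] / [3] / [4] / [6] / [8];  common shape = (3, 2, 1, 1, 1, 1)

Row-insert the values π_1, π_2, … into P one at a time, bumping the leftmost entry strictly greater than the inserted value down to the next row. The recording tableau Q records, in position (i, j), the step at which that cell was added to P.
  Insert 9 (step 1): P = [9];  Q = [1]
  Insert 7 (step 2): P = [7] / [9];  Q = [1] / [2]
  Insert 6 (step 3): P = [6] / [7] / [9];  Q = [1] / [2] / [3]
  Insert 3 (step 4): P = [3] / [6] / [7] / [9];  Q = [1] / [2] / [3] / [4]
  Insert 8 (step 5): P = [3, 8] / [6] / [7] / [9];  Q = [1, 5] / [2] / [3] / [4]
  Insert 2 (step 6): P = [2, 8] / [3] / [6] / [7] / [9];  Q = [1, 5] / [2] / [3] / [4] / [6]
  Insert 4 (step 7): P = [2, 4] / [3, 8] / [6] / [7] / [9];  Q = [1, 5] / [2, 7] / [3] / [4] / [6]
  Insert 1 (step 8): P = [1, 4] / [2, 8] / [3] / [6] / [7] / [9];  Q = [1, 5] / [2, 7] / [3] / [4] / [6] / [8]
  Insert 5 (step 9): P = [1, 4, 5] / [2, 8] / [3] / [6] / [7] / [9];  Q = [1, 5, 9] / [2, 7] / [3] / [4] / [6] / [8]
Final shape: (3, 2, 1, 1, 1, 1).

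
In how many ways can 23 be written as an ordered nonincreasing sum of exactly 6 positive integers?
p(23, 6 parts) = 163

Partitions of n into exactly k parts are in bijection with partitions of n − k into at most k parts (subtract 1 from each part). So p(23, exactly 6) = p(17, parts ≤ 6). Computing via the recurrence p(m, j) = p(m, j−1) + p(m−j, j) gives 163.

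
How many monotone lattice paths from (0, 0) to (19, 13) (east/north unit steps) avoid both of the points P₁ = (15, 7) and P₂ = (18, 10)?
Number of paths = 272710440

Inclusion–exclusion. Total paths: C(32, 19) = 347373600. Through P₁: C(22, 15)·C(10, 4) = 35814240. Through P₂: C(28, 18)·C(4, 1) = 52492440. Since P₁ is strictly southwest of P₂, a monotone path through both must visit P₁ then P₂; paths through both = C(22, 15)·C(6, 3)·C(4, 1) = 13643520. Avoid both = 347373600 − 35814240 − 52492440 + 13643520 = 272710440.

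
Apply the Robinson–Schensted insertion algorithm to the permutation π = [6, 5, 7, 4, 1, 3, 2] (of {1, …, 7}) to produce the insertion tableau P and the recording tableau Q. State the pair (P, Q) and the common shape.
P = [1, 2] / [3, 7] / [4] / [5] / [6];  Q = [1, 3] / [2, 6] / [4] / [5] / [7];  common shape = (2, 2, 1, 1, 1)

Row-insert the values π_1, π_2, … into P one at a time, bumping the leftmost entry strictly greater than the inserted value down to the next row. The recording tableau Q records, in position (i, j), the step at which that cell was added to P.
  Insert 6 (step 1): P = [6];  Q = [1]
  Insert 5 (step 2): P = [5] / [6];  Q = [1] / [2]
  Insert 7 (step 3): P = [5, 7] / [6];  Q = [1, 3] / [2]
  Insert 4 (step 4): P = [4, 7] / [5] / [6];  Q = [1, 3] / [2] / [4]
  Insert 1 (step 5): P = [1, 7] / [4] / [5] / [6];  Q = [1, 3] / [2] / [4] / [5]
  Insert 3 (step 6): P = [1, 3] / [4, 7] / [5] / [6];  Q = [1, 3] / [2, 6] / [4] / [5]
  Insert 2 (step 7): P = [1, 2] / [3, 7] / [4] / [5] / [6];  Q = [1, 3] / [2, 6] / [4] / [5] / [7]
Final shape: (2, 2, 1, 1, 1).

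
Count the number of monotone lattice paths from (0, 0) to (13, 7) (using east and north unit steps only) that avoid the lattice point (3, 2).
Number of paths = 47490

Total paths from (0, 0) to (13, 7): C(20, 13) = 77520. Paths through (3, 2): (paths (0, 0) → (3, 2)) × (paths (3, 2) → (13, 7)) = C(5, 3) · C(15, 10) = 10 · 3003 = 30030. Avoidance count = 77520 − 30030 = 47490.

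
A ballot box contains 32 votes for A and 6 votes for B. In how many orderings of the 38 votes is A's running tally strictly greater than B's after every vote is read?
Strict-lead orderings = 1888887

Total orderings of the 38 votes with 32 for A: C(38, 32) = 2760681. By the Bertrand ballot formula (Cycle Lemma / reflection principle), the number of orderings in which A is strictly ahead of B throughout is (p − q)/(p + q) · C(p + q, p) = (32 − 6)/(32 + 6) · 2760681 = 1888887.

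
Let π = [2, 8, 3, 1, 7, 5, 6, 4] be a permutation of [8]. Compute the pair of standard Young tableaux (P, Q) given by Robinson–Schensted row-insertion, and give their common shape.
P = [1, 3, 4, 6] / [2, 5] / [7] / [8];  Q = [1, 2, 5, 7] / [3, 6] / [4] / [8];  common shape = (4, 2, 1, 1)

Row-insert the values π_1, π_2, … into P one at a time, bumping the leftmost entry strictly greater than the inserted value down to the next row. The recording tableau Q records, in position (i, j), the step at which that cell was added to P.
  Insert 2 (step 1): P = [2];  Q = [1]
  Insert 8 (step 2): P = [2, 8];  Q = [1, 2]
  Insert 3 (step 3): P = [2, 3] / [8];  Q = [1, 2] / [3]
  Insert 1 (step 4): P = [1, 3] / [2] / [8];  Q = [1, 2] / [3] / [4]
  Insert 7 (step 5): P = [1, 3, 7] / [2] / [8];  Q = [1, 2, 5] / [3] / [4]
  Insert 5 (step 6): P = [1, 3, 5] / [2, 7] / [8];  Q = [1, 2, 5] / [3, 6] / [4]
  Insert 6 (step 7): P = [1, 3, 5, 6] / [2, 7] / [8];  Q = [1, 2, 5, 7] / [3, 6] / [4]
  Insert 4 (step 8): P = [1, 3, 4, 6] / [2, 5] / [7] / [8];  Q = [1, 2, 5, 7] / [3, 6] / [4] / [8]
Final shape: (4, 2, 1, 1).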